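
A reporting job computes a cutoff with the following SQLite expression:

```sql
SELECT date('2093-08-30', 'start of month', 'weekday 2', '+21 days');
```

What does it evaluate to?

2093-08-25

`start of month` rewinds 2093-08-30 to 2093-08-01.
`weekday 2` advances to the next Tuesday; 2093-08-01 is a Saturday, so it moves forward to 2093-08-04.
Advancing 21 more days within August lands on 2093-08-25.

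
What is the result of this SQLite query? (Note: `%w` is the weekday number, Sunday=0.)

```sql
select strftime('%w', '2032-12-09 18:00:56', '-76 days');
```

First apply '-76 days': 2032-12-09 18:00:56 → 2032-09-24 18:00:56.
2032-09-24 is a Friday; with Sunday=0 that is 5.

5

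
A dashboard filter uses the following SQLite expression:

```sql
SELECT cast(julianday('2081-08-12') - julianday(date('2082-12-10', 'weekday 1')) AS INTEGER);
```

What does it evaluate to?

-489

`weekday 1` advances to the next Monday; 2082-12-10 is a Thursday, so it moves forward to 2082-12-14.
19 days remain in August 2081 after the 12th (31 − 12).
Full months from September 2081 through November 2082 contribute their day counts.
Then 14 days into December 2082.
Total: 19 + 30 + 31 + 30 + 31 + 31 + 28 + 31 + 30 + 31 + 30 + 31 + 31 + 30 + 31 + 30 + 14 = 489.
The subtraction is earlier − later, so the result is −489 → -489.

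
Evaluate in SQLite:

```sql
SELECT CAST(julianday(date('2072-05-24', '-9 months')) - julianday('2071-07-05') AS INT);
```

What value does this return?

Adding -9 months to 2072-05-24 gives 2071-08-24.
26 days remain in July 2071 after the 5th (31 − 5).
Then 24 days into August 2071.
Total: 26 + 24 = 50.

50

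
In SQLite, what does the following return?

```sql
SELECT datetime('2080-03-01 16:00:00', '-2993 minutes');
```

2080-02-28 14:07:00

2993 minutes = 49h 53m; -2993 minutes from 2080-03-01 16:00:00 is 2080-02-28 14:07:00 (crosses midnight).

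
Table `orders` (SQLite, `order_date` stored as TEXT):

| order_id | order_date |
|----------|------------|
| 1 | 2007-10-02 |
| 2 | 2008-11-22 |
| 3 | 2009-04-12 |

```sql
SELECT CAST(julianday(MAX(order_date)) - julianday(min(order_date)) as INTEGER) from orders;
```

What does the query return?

MIN = 2007-10-02, MAX = 2009-04-12.
29 days remain in October 2007 after the 2nd (31 − 2).
Full months from November 2007 through March 2009 contribute their day counts.
Then 12 days into April 2009.
Total: 29 + 30 + 31 + 31 + 29 + 31 + 30 + 31 + 30 + 31 + 31 + 30 + 31 + 30 + 31 + 31 + 28 + 31 + 12 = 558.

558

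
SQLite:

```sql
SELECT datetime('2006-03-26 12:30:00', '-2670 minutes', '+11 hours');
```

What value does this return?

2670 minutes = 44h 30m; -2670 minutes from 2006-03-26 12:30:00 is 2006-03-24 16:00:00 (crosses midnight).
+11 hours from 2006-03-24 16:00:00 is 2006-03-25 03:00:00 (crosses midnight).

2006-03-25 03:00:00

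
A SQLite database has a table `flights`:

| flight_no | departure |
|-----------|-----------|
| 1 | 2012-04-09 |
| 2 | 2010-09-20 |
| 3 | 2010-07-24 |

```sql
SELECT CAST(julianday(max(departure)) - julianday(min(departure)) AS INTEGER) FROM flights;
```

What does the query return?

MIN = 2010-07-24, MAX = 2012-04-09.
7 days remain in July 2010 after the 24th (31 − 24).
Full months from August 2010 through March 2012 contribute their day counts.
Then 9 days into April 2012.
Total: 7 + 31 + 30 + 31 + 30 + 31 + 31 + 28 + 31 + 30 + 31 + 30 + 31 + 31 + 30 + 31 + 30 + 31 + 31 + 29 + 31 + 9 = 625.

625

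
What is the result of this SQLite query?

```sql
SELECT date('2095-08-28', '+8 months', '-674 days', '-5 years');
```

2089-06-24

Adding +8 months to 2095-08-28 gives 2096-04-28.
Applying '-674 days' to 2096-04-28: counting 674 days back gives 2094-06-24.
Adding -5 years to 2094-06-24 gives 2089-06-24.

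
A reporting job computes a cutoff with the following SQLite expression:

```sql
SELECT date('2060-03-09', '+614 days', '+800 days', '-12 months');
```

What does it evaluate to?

2063-01-22

Applying '+614 days' to 2060-03-09: counting 614 days forward gives 2061-11-13.
Applying '+800 days' to 2061-11-13: counting 800 days forward gives 2064-01-22.
Adding -12 months to 2064-01-22 gives 2063-01-22.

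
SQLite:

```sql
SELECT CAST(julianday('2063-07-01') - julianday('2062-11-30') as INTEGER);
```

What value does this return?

213

0 days remain in November 2062 after the 30th (30 − 30).
Full months from December 2062 through June 2063 contribute their day counts.
Then 1 day into July 2063.
Total: 0 + 31 + 31 + 28 + 31 + 30 + 31 + 30 + 1 = 213.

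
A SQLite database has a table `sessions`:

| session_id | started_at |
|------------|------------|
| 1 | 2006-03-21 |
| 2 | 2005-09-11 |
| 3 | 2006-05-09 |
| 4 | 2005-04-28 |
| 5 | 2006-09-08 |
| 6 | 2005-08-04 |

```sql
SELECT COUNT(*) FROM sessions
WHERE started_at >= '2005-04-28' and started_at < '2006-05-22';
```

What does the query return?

Rows in [2005-04-28, 2006-05-22): 2006-03-21, 2005-09-11, 2006-05-09, 2005-04-28, 2005-08-04 → 5 rows.

5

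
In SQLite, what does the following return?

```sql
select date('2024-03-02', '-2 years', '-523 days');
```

Adding -2 years to 2024-03-02 gives 2022-03-02.
Applying '-523 days' to 2022-03-02: counting 523 days back gives 2020-09-25.

2020-09-25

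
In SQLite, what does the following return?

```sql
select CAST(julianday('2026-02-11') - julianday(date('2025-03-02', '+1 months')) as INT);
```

Adding +1 month to 2025-03-02 gives 2025-04-02.
28 days remain in April 2025 after the 2nd (30 − 2).
Full months from May 2025 through January 2026 contribute their day counts.
Then 11 days into February 2026.
Total: 28 + 31 + 30 + 31 + 31 + 30 + 31 + 30 + 31 + 31 + 11 = 315.

315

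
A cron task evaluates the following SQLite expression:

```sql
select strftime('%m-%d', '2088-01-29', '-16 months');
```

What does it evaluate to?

First apply '-16 months': 2088-01-29 → 2086-09-29.
`%m-%d` extracts the month-day: 09-29.

09-29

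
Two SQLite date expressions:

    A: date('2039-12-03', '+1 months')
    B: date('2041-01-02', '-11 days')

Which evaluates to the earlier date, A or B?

A

A = 2040-01-03.
B = 2040-12-22.
A is earlier.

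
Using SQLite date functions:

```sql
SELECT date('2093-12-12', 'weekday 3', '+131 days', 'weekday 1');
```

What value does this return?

2094-04-26

`weekday 3` advances to the next Wednesday; 2093-12-12 is a Saturday, so it moves forward to 2093-12-16.
Applying '+131 days' to 2093-12-16: counting 131 days forward gives 2094-04-26.
`weekday 1` advances to the next Monday; 2094-04-26 is already a Monday, so it stays at 2094-04-26.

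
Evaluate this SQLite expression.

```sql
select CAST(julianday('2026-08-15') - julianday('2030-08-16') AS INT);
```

16 days remain in August 2026 after the 15th (31 − 15).
Full months from September 2026 through July 2030 contribute their day counts.
Then 16 days into August 2030.
Total: 16 + 30 + 31 + 30 + 31 + 31 + 28 + 31 + 30 + 31 + 30 + 31 + 31 + 30 + 31 + 30 + 31 + 31 + 29 + 31 + 30 + 31 + 30 + 31 + 31 + 30 + 31 + 30 + 31 + 31 + 28 + 31 + 30 + 31 + 30 + 31 + 31 + 30 + 31 + 30 + 31 + 31 + 28 + 31 + 30 + 31 + 30 + 31 + 16 = 1462.
The subtraction is earlier − later, so the result is −1462 → -1462.

-1462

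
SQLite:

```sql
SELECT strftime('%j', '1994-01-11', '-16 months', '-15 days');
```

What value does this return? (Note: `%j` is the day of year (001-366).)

First apply '-16 months', '-15 days': 1994-01-11 → 1992-08-27.
Day-of-year for 1992-08-27: days since 1992-01-01 inclusive = 240, zero-padded to 240.

240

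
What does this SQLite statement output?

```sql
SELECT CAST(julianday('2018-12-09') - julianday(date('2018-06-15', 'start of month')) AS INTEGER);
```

`start of month` rewinds 2018-06-15 to 2018-06-01.
29 days remain in June 2018 after the 1st (30 − 1).
July 2018: 31 days.
August 2018: 31 days.
September 2018: 30 days.
October 2018: 31 days.
November 2018: 30 days.
Then 9 days into December 2018.
Total: 29 + 31 + 31 + 30 + 31 + 30 + 9 = 191.

191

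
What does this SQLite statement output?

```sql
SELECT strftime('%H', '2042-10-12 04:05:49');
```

`%H` extracts the 2-digit hour (00-23): 04.

04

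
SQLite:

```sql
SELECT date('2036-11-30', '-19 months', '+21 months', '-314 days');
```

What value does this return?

2036-03-22

Adding -19 months to 2036-11-30 gives 2035-04-30.
Adding +21 months to 2035-04-30 gives 2037-01-30.
Applying '-314 days' to 2037-01-30: counting 314 days back gives 2036-03-22.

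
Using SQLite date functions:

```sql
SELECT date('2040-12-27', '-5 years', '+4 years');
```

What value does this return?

Adding -5 years to 2040-12-27 gives 2035-12-27.
Adding +4 years to 2035-12-27 gives 2039-12-27.

2039-12-27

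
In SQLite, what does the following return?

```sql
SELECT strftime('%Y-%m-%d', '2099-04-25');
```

2099-04-25

`%Y-%m-%d` extracts the ISO date: 2099-04-25.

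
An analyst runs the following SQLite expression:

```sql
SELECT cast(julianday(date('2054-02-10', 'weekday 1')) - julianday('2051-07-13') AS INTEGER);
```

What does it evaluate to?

949

`weekday 1` advances to the next Monday; 2054-02-10 is a Tuesday, so it moves forward to 2054-02-16.
18 days remain in July 2051 after the 13th (31 − 13).
Full months from August 2051 through January 2054 contribute their day counts.
Then 16 days into February 2054.
Total: 18 + 31 + 30 + 31 + 30 + 31 + 31 + 29 + 31 + 30 + 31 + 30 + 31 + 31 + 30 + 31 + 30 + 31 + 31 + 28 + 31 + 30 + 31 + 30 + 31 + 31 + 30 + 31 + 30 + 31 + 31 + 16 = 949.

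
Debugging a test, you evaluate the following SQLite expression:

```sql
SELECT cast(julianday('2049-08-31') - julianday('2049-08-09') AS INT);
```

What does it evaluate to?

Both dates are in August 2049: 31 − 9 = 22.

22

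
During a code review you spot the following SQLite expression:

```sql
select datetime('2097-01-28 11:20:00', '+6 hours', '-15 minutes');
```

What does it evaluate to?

2097-01-28 17:05:00

+6 hours from 2097-01-28 11:20:00 is 2097-01-28 17:20:00.
-15 minutes from 2097-01-28 17:20:00 is 2097-01-28 17:05:00.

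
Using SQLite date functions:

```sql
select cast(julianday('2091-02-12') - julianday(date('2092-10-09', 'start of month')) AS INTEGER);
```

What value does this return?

`start of month` rewinds 2092-10-09 to 2092-10-01.
16 days remain in February 2091 after the 12th (28 − 12).
Full months from March 2091 through September 2092 contribute their day counts.
Then 1 day into October 2092.
Total: 16 + 31 + 30 + 31 + 30 + 31 + 31 + 30 + 31 + 30 + 31 + 31 + 29 + 31 + 30 + 31 + 30 + 31 + 31 + 30 + 1 = 597.
The subtraction is earlier − later, so the result is −597 → -597.

-597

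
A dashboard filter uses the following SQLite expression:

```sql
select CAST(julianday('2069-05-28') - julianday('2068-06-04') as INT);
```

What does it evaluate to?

358

26 days remain in June 2068 after the 4th (30 − 4).
Full months from July 2068 through April 2069 contribute their day counts.
Then 28 days into May 2069.
Total: 26 + 31 + 31 + 30 + 31 + 30 + 31 + 31 + 28 + 31 + 30 + 28 = 358.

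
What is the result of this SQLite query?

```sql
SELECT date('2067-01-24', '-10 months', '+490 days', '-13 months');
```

2066-06-27

Adding -10 months to 2067-01-24 gives 2066-03-24.
Applying '+490 days' to 2066-03-24: counting 490 days forward gives 2067-07-27.
Adding -13 months to 2067-07-27 gives 2066-06-27.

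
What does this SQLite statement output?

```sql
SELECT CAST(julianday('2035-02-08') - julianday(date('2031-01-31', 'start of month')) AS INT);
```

`start of month` rewinds 2031-01-31 to 2031-01-01.
30 days remain in January 2031 after the 1st (31 − 1).
Full months from February 2031 through January 2035 contribute their day counts.
Then 8 days into February 2035.
Total: 30 + 28 + 31 + 30 + 31 + 30 + 31 + 31 + 30 + 31 + 30 + 31 + 31 + 29 + 31 + 30 + 31 + 30 + 31 + 31 + 30 + 31 + 30 + 31 + 31 + 28 + 31 + 30 + 31 + 30 + 31 + 31 + 30 + 31 + 30 + 31 + 31 + 28 + 31 + 30 + 31 + 30 + 31 + 31 + 30 + 31 + 30 + 31 + 31 + 8 = 1499.

1499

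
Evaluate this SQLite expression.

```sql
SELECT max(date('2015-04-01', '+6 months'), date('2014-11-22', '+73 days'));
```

date('2015-04-01', '+6 months') → 2015-10-01.
date('2014-11-22', '+73 days') → 2015-02-03.
Later of the two is 2015-10-01.

2015-10-01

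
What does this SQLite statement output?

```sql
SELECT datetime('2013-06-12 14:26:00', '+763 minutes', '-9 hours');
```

763 minutes = 12h 43m; +763 minutes from 2013-06-12 14:26:00 is 2013-06-13 03:09:00 (crosses midnight).
-9 hours from 2013-06-13 03:09:00 is 2013-06-12 18:09:00 (crosses midnight).

2013-06-12 18:09:00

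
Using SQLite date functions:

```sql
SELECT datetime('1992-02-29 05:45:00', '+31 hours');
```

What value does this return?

1992-03-01 12:45:00

+31 hours from 1992-02-29 05:45:00 is 1992-03-01 12:45:00 (crosses midnight).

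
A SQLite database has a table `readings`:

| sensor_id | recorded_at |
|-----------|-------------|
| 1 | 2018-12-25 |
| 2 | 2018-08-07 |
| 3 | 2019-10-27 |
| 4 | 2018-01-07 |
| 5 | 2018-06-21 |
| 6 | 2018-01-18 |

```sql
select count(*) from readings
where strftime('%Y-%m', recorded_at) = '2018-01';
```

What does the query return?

Rows with year-month 2018-01: 2018-01-07, 2018-01-18 → 2.

2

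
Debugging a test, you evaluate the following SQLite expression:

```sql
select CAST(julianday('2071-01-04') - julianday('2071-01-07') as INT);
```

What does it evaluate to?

Both dates are in January 2071: 7 − 4 = 3.
The subtraction is earlier − later, so the result is −3 → -3.

-3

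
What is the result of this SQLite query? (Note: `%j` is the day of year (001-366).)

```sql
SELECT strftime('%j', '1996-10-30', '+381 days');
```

319

First apply '+381 days': 1996-10-30 → 1997-11-15.
Day-of-year for 1997-11-15: days since 1997-01-01 inclusive = 319, zero-padded to 319.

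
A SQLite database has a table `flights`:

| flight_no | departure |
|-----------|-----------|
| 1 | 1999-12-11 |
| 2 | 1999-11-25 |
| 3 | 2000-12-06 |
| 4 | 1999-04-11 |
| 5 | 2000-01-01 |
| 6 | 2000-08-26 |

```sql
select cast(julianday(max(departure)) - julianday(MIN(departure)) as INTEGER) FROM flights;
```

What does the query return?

605

MIN = 1999-04-11, MAX = 2000-12-06.
19 days remain in April 1999 after the 11th (30 − 11).
Full months from May 1999 through November 2000 contribute their day counts.
Then 6 days into December 2000.
Total: 19 + 31 + 30 + 31 + 31 + 30 + 31 + 30 + 31 + 31 + 29 + 31 + 30 + 31 + 30 + 31 + 31 + 30 + 31 + 30 + 6 = 605.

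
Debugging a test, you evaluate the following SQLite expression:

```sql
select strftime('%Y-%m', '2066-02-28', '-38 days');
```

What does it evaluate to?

First apply '-38 days': 2066-02-28 → 2066-01-21.
`%Y-%m` extracts the year-month: 2066-01.

2066-01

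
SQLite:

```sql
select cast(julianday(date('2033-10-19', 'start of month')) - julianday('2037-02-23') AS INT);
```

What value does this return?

-1241

`start of month` rewinds 2033-10-19 to 2033-10-01.
30 days remain in October 2033 after the 1st (31 − 1).
Full months from November 2033 through January 2037 contribute their day counts.
Then 23 days into February 2037.
Total: 30 + 30 + 31 + 31 + 28 + 31 + 30 + 31 + 30 + 31 + 31 + 30 + 31 + 30 + 31 + 31 + 28 + 31 + 30 + 31 + 30 + 31 + 31 + 30 + 31 + 30 + 31 + 31 + 29 + 31 + 30 + 31 + 30 + 31 + 31 + 30 + 31 + 30 + 31 + 31 + 23 = 1241.
The subtraction is earlier − later, so the result is −1241 → -1241.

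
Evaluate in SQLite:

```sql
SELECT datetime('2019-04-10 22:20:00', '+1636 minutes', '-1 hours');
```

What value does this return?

1636 minutes = 27h 16m; +1636 minutes from 2019-04-10 22:20:00 is 2019-04-12 01:36:00 (crosses midnight).
-1 hours from 2019-04-12 01:36:00 is 2019-04-12 00:36:00.

2019-04-12 00:36:00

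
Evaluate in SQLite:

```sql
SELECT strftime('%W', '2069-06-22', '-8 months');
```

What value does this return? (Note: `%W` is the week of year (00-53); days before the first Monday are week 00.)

43

First apply '-8 months': 2069-06-22 → 2068-10-22.
2068-10-22 is a Monday. SQLite's %W counts Mondays since the year started; the result is 43.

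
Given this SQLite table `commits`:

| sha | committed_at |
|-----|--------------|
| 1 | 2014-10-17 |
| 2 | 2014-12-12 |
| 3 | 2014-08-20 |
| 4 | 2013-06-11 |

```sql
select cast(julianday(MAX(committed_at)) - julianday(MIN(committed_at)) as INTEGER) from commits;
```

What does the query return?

MIN = 2013-06-11, MAX = 2014-12-12.
19 days remain in June 2013 after the 11th (30 − 11).
Full months from July 2013 through November 2014 contribute their day counts.
Then 12 days into December 2014.
Total: 19 + 31 + 31 + 30 + 31 + 30 + 31 + 31 + 28 + 31 + 30 + 31 + 30 + 31 + 31 + 30 + 31 + 30 + 12 = 549.

549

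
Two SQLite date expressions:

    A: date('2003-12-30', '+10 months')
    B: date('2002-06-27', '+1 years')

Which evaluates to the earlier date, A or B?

B

A = 2004-10-30.
B = 2003-06-27.
B is earlier.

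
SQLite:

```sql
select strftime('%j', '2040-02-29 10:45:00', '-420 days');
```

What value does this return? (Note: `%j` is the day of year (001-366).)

005

First apply '-420 days': 2040-02-29 10:45:00 → 2039-01-05 10:45:00.
Day-of-year for 2039-01-05: days since 2039-01-01 inclusive = 5, zero-padded to 005.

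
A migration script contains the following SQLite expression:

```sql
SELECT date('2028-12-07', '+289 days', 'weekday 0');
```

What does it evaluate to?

2029-09-23

Applying '+289 days' to 2028-12-07: counting 289 days forward gives 2029-09-22.
`weekday 0` advances to the next Sunday; 2029-09-22 is a Saturday, so it moves forward to 2029-09-23.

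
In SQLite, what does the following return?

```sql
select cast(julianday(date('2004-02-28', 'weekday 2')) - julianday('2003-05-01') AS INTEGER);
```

306

`weekday 2` advances to the next Tuesday; 2004-02-28 is a Saturday, so it moves forward to 2004-03-02.
30 days remain in May 2003 after the 1st (31 − 1).
Full months from June 2003 through February 2004 contribute their day counts.
Then 2 days into March 2004.
Total: 30 + 30 + 31 + 31 + 30 + 31 + 30 + 31 + 31 + 29 + 2 = 306.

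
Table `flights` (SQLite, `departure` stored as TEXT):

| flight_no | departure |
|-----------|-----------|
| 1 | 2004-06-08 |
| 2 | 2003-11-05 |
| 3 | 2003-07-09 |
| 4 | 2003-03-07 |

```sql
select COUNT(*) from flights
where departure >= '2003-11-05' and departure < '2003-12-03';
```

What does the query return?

Rows in [2003-11-05, 2003-12-03): 2003-11-05 → 1 row.

1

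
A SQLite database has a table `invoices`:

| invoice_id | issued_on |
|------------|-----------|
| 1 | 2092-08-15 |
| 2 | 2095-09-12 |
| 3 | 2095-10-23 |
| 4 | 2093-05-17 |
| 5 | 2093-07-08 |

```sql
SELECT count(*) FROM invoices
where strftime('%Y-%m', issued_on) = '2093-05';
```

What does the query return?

1

Rows with year-month 2093-05: 2093-05-17 → 1.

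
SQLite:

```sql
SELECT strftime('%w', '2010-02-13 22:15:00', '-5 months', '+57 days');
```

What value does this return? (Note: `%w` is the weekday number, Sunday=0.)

First apply '-5 months', '+57 days': 2010-02-13 22:15:00 → 2009-11-09 22:15:00.
2009-11-09 is a Monday; with Sunday=0 that is 1.

1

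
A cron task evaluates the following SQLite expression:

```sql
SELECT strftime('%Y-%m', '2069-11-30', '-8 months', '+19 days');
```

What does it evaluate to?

2069-04

First apply '-8 months', '+19 days': 2069-11-30 → 2069-04-18.
`%Y-%m` extracts the year-month: 2069-04.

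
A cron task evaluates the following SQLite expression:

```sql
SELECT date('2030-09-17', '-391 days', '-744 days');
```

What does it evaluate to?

2027-08-09

Applying '-391 days' to 2030-09-17: counting 391 days back gives 2029-08-22.
Applying '-744 days' to 2029-08-22: counting 744 days back gives 2027-08-09.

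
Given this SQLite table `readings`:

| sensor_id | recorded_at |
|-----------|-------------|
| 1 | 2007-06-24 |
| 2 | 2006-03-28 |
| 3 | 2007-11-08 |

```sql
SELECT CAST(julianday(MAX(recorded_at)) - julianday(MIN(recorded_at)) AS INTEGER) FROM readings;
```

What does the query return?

590

MIN = 2006-03-28, MAX = 2007-11-08.
3 days remain in March 2006 after the 28th (31 − 28).
Full months from April 2006 through October 2007 contribute their day counts.
Then 8 days into November 2007.
Total: 3 + 30 + 31 + 30 + 31 + 31 + 30 + 31 + 30 + 31 + 31 + 28 + 31 + 30 + 31 + 30 + 31 + 31 + 30 + 31 + 8 = 590.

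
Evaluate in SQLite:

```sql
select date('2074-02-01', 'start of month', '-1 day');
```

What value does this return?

2074-01-31

`start of month` rewinds 2074-02-01 to 2074-02-01.
Going back 1 day from 2074-02-01 reaches 2074-01-31 (last day of January, 31 days).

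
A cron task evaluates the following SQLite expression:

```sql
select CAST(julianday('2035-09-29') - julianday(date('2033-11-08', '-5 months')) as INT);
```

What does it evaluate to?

Adding -5 months to 2033-11-08 gives 2033-06-08.
22 days remain in June 2033 after the 8th (30 − 8).
Full months from July 2033 through August 2035 contribute their day counts.
Then 29 days into September 2035.
Total: 22 + 31 + 31 + 30 + 31 + 30 + 31 + 31 + 28 + 31 + 30 + 31 + 30 + 31 + 31 + 30 + 31 + 30 + 31 + 31 + 28 + 31 + 30 + 31 + 30 + 31 + 31 + 29 = 843.

843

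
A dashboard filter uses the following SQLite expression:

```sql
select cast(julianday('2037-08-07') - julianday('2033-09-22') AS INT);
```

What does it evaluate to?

1415

8 days remain in September 2033 after the 22nd (30 − 22).
Full months from October 2033 through July 2037 contribute their day counts.
Then 7 days into August 2037.
Total: 8 + 31 + 30 + 31 + 31 + 28 + 31 + 30 + 31 + 30 + 31 + 31 + 30 + 31 + 30 + 31 + 31 + 28 + 31 + 30 + 31 + 30 + 31 + 31 + 30 + 31 + 30 + 31 + 31 + 29 + 31 + 30 + 31 + 30 + 31 + 31 + 30 + 31 + 30 + 31 + 31 + 28 + 31 + 30 + 31 + 30 + 31 + 7 = 1415.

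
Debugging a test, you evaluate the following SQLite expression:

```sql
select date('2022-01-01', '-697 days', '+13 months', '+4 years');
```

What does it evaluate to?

2025-03-04

Applying '-697 days' to 2022-01-01: counting 697 days back gives 2020-02-04.
Adding +13 months to 2020-02-04 gives 2021-03-04.
Adding +4 years to 2021-03-04 gives 2025-03-04.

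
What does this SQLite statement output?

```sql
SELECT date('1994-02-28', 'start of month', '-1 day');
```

`start of month` rewinds 1994-02-28 to 1994-02-01.
Going back 1 day from 1994-02-01 reaches 1994-01-31 (last day of January, 31 days).

1994-01-31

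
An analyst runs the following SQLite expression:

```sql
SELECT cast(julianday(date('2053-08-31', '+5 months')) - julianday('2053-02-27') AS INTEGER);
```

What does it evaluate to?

Adding +5 months to 2053-08-31 gives 2054-01-31.
1 day remains in February 2053 after the 27th (28 − 27).
Full months from March 2053 through December 2053 contribute their day counts.
Then 31 days into January 2054.
Total: 1 + 31 + 30 + 31 + 30 + 31 + 31 + 30 + 31 + 30 + 31 + 31 = 338.

338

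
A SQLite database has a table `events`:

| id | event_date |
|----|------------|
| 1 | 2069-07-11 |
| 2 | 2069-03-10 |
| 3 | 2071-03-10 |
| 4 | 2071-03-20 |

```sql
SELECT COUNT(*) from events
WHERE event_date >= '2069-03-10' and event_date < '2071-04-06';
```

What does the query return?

Rows in [2069-03-10, 2071-04-06): 2069-07-11, 2069-03-10, 2071-03-10, 2071-03-20 → 4 rows.

4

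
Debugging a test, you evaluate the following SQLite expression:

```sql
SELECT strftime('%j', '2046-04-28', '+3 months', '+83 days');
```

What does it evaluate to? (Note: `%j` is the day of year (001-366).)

292

First apply '+3 months', '+83 days': 2046-04-28 → 2046-10-19.
Day-of-year for 2046-10-19: days since 2046-01-01 inclusive = 292, zero-padded to 292.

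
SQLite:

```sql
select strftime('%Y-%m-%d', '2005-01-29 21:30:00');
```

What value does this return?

`%Y-%m-%d` extracts the ISO date: 2005-01-29.

2005-01-29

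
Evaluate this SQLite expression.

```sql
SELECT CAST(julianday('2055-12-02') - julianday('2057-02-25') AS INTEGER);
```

29 days remain in December 2055 after the 2nd (31 − 2).
Full months from January 2056 through January 2057 contribute their day counts.
Then 25 days into February 2057.
Total: 29 + 31 + 29 + 31 + 30 + 31 + 30 + 31 + 31 + 30 + 31 + 30 + 31 + 31 + 25 = 451.
The subtraction is earlier − later, so the result is −451 → -451.

-451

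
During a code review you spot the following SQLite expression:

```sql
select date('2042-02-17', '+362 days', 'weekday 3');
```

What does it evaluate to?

Applying '+362 days' to 2042-02-17: counting 362 days forward gives 2043-02-14.
`weekday 3` advances to the next Wednesday; 2043-02-14 is a Saturday, so it moves forward to 2043-02-18.

2043-02-18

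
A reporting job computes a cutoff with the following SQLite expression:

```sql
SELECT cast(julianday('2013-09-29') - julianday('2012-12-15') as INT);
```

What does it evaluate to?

288

16 days remain in December 2012 after the 15th (31 − 15).
Full months from January 2013 through August 2013 contribute their day counts.
Then 29 days into September 2013.
Total: 16 + 31 + 28 + 31 + 30 + 31 + 30 + 31 + 31 + 29 = 288.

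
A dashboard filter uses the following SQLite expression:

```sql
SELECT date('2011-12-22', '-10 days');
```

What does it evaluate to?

2011-12-12

Going back 10 days within December lands on 2011-12-12.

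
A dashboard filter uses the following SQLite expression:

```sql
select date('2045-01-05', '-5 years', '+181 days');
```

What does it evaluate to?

Adding -5 years to 2045-01-05 gives 2040-01-05.
Applying '+181 days' to 2040-01-05: counting 181 days forward gives 2040-07-04.

2040-07-04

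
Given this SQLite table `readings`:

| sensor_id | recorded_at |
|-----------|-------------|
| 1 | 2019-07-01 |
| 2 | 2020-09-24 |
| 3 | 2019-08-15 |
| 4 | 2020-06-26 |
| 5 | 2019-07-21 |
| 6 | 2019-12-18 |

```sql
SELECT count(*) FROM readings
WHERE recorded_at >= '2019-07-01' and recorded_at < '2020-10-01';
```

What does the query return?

Rows in [2019-07-01, 2020-10-01): 2019-07-01, 2020-09-24, 2019-08-15, 2020-06-26, 2019-07-21, 2019-12-18 → 6 rows.

6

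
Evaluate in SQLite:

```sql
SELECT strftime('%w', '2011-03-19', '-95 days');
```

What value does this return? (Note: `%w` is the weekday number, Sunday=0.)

First apply '-95 days': 2011-03-19 → 2010-12-14.
2010-12-14 is a Tuesday; with Sunday=0 that is 2.

2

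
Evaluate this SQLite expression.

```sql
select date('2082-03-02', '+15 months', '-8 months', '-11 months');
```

2081-11-02

Adding +15 months to 2082-03-02 gives 2083-06-02.
Adding -8 months to 2083-06-02 gives 2082-10-02.
Adding -11 months to 2082-10-02 gives 2081-11-02.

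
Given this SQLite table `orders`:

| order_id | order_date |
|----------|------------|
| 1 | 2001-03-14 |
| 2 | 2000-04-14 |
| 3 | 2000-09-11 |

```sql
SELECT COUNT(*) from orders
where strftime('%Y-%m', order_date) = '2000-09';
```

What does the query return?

1

Rows with year-month 2000-09: 2000-09-11 → 1.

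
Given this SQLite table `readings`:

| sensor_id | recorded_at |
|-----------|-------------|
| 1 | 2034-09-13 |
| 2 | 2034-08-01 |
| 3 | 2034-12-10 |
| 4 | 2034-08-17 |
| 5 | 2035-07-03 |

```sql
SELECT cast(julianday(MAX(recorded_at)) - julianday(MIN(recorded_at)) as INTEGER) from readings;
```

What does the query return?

336

MIN = 2034-08-01, MAX = 2035-07-03.
30 days remain in August 2034 after the 1st (31 − 1).
Full months from September 2034 through June 2035 contribute their day counts.
Then 3 days into July 2035.
Total: 30 + 30 + 31 + 30 + 31 + 31 + 28 + 31 + 30 + 31 + 30 + 3 = 336.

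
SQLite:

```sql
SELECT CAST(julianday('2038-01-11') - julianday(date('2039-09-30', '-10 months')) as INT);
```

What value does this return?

-323

Adding -10 months to 2039-09-30 gives 2038-11-30.
20 days remain in January 2038 after the 11th (31 − 11).
Full months from February 2038 through October 2038 contribute their day counts.
Then 30 days into November 2038.
Total: 20 + 28 + 31 + 30 + 31 + 30 + 31 + 31 + 30 + 31 + 30 = 323.
The subtraction is earlier − later, so the result is −323 → -323.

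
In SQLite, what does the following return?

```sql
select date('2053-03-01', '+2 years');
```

2055-03-01

Adding +2 years to 2053-03-01 gives 2055-03-01.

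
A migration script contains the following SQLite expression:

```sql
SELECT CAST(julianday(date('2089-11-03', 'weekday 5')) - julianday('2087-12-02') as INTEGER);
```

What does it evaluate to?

703

`weekday 5` advances to the next Friday; 2089-11-03 is a Thursday, so it moves forward to 2089-11-04.
29 days remain in December 2087 after the 2nd (31 − 2).
Full months from January 2088 through October 2089 contribute their day counts.
Then 4 days into November 2089.
Total: 29 + 31 + 29 + 31 + 30 + 31 + 30 + 31 + 31 + 30 + 31 + 30 + 31 + 31 + 28 + 31 + 30 + 31 + 30 + 31 + 31 + 30 + 31 + 4 = 703.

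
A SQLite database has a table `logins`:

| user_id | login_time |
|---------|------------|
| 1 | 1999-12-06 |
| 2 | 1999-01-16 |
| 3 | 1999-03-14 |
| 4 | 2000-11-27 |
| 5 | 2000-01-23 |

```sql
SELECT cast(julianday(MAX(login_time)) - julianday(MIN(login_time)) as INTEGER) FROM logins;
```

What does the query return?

MIN = 1999-01-16, MAX = 2000-11-27.
15 days remain in January 1999 after the 16th (31 − 16).
Full months from February 1999 through October 2000 contribute their day counts.
Then 27 days into November 2000.
Total: 15 + 28 + 31 + 30 + 31 + 30 + 31 + 31 + 30 + 31 + 30 + 31 + 31 + 29 + 31 + 30 + 31 + 30 + 31 + 31 + 30 + 31 + 27 = 681.

681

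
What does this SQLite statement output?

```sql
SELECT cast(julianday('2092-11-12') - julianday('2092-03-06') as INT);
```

25 days remain in March 2092 after the 6th (31 − 6).
Full months from April 2092 through October 2092 contribute their day counts.
Then 12 days into November 2092.
Total: 25 + 30 + 31 + 30 + 31 + 31 + 30 + 31 + 12 = 251.

251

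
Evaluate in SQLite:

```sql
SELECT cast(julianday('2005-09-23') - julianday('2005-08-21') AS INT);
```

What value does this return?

33

10 days remain in August 2005 after the 21st (31 − 21).
Then 23 days into September 2005.
Total: 10 + 23 = 33.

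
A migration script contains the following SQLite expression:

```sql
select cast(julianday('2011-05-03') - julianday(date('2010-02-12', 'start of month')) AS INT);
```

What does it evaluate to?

456

`start of month` rewinds 2010-02-12 to 2010-02-01.
27 days remain in February 2010 after the 1st (28 − 1).
Full months from March 2010 through April 2011 contribute their day counts.
Then 3 days into May 2011.
Total: 27 + 31 + 30 + 31 + 30 + 31 + 31 + 30 + 31 + 30 + 31 + 31 + 28 + 31 + 30 + 3 = 456.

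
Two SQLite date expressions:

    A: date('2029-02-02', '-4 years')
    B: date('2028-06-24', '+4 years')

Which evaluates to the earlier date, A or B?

A

A = 2025-02-02.
B = 2032-06-24.
A is earlier.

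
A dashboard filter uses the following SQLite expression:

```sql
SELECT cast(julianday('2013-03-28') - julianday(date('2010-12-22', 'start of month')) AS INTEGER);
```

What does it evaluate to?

848

`start of month` rewinds 2010-12-22 to 2010-12-01.
30 days remain in December 2010 after the 1st (31 − 1).
Full months from January 2011 through February 2013 contribute their day counts.
Then 28 days into March 2013.
Total: 30 + 31 + 28 + 31 + 30 + 31 + 30 + 31 + 31 + 30 + 31 + 30 + 31 + 31 + 29 + 31 + 30 + 31 + 30 + 31 + 31 + 30 + 31 + 30 + 31 + 31 + 28 + 28 = 848.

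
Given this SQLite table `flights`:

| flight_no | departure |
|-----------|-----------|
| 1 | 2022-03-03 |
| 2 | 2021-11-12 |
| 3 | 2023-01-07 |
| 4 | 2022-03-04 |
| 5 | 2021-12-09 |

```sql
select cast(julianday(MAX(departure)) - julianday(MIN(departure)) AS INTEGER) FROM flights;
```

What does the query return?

421

MIN = 2021-11-12, MAX = 2023-01-07.
18 days remain in November 2021 after the 12th (30 − 12).
Full months from December 2021 through December 2022 contribute their day counts.
Then 7 days into January 2023.
Total: 18 + 31 + 31 + 28 + 31 + 30 + 31 + 30 + 31 + 31 + 30 + 31 + 30 + 31 + 7 = 421.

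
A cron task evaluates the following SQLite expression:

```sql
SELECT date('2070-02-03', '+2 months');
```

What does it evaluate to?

2070-04-03

Adding +2 months to 2070-02-03 gives 2070-04-03.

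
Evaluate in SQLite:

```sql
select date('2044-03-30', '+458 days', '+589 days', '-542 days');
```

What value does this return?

Applying '+458 days' to 2044-03-30: counting 458 days forward gives 2045-07-01.
Applying '+589 days' to 2045-07-01: counting 589 days forward gives 2047-02-10.
Applying '-542 days' to 2047-02-10: counting 542 days back gives 2045-08-17.

2045-08-17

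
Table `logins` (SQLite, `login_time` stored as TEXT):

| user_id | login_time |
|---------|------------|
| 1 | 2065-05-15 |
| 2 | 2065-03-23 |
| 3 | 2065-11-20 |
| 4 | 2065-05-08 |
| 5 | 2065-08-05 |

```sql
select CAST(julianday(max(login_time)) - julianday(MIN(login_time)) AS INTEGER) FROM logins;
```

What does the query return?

242

MIN = 2065-03-23, MAX = 2065-11-20.
8 days remain in March 2065 after the 23rd (31 − 23).
Full months from April 2065 through October 2065 contribute their day counts.
Then 20 days into November 2065.
Total: 8 + 30 + 31 + 30 + 31 + 31 + 30 + 31 + 20 = 242.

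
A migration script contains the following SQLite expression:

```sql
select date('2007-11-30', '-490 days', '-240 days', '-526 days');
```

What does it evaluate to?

2004-06-22

Applying '-490 days' to 2007-11-30: counting 490 days back gives 2006-07-28.
Applying '-240 days' to 2006-07-28: counting 240 days back gives 2005-11-30.
Applying '-526 days' to 2005-11-30: counting 526 days back gives 2004-06-22.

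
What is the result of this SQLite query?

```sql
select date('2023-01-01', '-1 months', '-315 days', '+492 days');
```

Adding -1 month to 2023-01-01 gives 2022-12-01.
Applying '-315 days' to 2022-12-01: counting 315 days back gives 2022-01-20.
Applying '+492 days' to 2022-01-20: counting 492 days forward gives 2023-05-27.

2023-05-27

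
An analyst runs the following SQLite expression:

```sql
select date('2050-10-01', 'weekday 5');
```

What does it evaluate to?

2050-10-07

`weekday 5` advances to the next Friday; 2050-10-01 is a Saturday, so it moves forward to 2050-10-07.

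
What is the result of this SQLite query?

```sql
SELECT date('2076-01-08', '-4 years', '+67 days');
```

2072-03-15

Adding -4 years to 2076-01-08 gives 2072-01-08.
Applying '+67 days' to 2072-01-08: counting 67 days forward gives 2072-03-15.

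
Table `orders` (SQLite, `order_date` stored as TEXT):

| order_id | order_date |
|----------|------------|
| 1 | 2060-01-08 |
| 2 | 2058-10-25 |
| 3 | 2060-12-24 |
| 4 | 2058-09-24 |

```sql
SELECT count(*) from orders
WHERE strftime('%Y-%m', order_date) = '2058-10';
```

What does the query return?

1

Rows with year-month 2058-10: 2058-10-25 → 1.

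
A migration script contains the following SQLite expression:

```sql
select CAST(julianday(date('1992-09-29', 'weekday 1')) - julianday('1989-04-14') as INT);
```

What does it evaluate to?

1270

`weekday 1` advances to the next Monday; 1992-09-29 is a Tuesday, so it moves forward to 1992-10-05.
16 days remain in April 1989 after the 14th (30 − 14).
Full months from May 1989 through September 1992 contribute their day counts.
Then 5 days into October 1992.
Total: 16 + 31 + 30 + 31 + 31 + 30 + 31 + 30 + 31 + 31 + 28 + 31 + 30 + 31 + 30 + 31 + 31 + 30 + 31 + 30 + 31 + 31 + 28 + 31 + 30 + 31 + 30 + 31 + 31 + 30 + 31 + 30 + 31 + 31 + 29 + 31 + 30 + 31 + 30 + 31 + 31 + 30 + 5 = 1270.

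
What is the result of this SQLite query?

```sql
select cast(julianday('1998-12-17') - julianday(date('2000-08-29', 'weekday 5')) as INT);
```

-624

`weekday 5` advances to the next Friday; 2000-08-29 is a Tuesday, so it moves forward to 2000-09-01.
14 days remain in December 1998 after the 17th (31 − 17).
Full months from January 1999 through August 2000 contribute their day counts.
Then 1 day into September 2000.
Total: 14 + 31 + 28 + 31 + 30 + 31 + 30 + 31 + 31 + 30 + 31 + 30 + 31 + 31 + 29 + 31 + 30 + 31 + 30 + 31 + 31 + 1 = 624.
The subtraction is earlier − later, so the result is −624 → -624.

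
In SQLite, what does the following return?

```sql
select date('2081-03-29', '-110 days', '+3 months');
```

Applying '-110 days' to 2081-03-29: counting 110 days back gives 2080-12-09.
Adding +3 months to 2080-12-09 gives 2081-03-09.

2081-03-09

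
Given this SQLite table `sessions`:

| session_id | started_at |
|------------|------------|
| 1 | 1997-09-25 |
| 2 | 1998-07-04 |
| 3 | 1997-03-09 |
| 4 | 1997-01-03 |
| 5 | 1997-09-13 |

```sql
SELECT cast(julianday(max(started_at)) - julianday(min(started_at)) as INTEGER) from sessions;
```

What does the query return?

MIN = 1997-01-03, MAX = 1998-07-04.
28 days remain in January 1997 after the 3rd (31 − 3).
Full months from February 1997 through June 1998 contribute their day counts.
Then 4 days into July 1998.
Total: 28 + 28 + 31 + 30 + 31 + 30 + 31 + 31 + 30 + 31 + 30 + 31 + 31 + 28 + 31 + 30 + 31 + 30 + 4 = 547.

547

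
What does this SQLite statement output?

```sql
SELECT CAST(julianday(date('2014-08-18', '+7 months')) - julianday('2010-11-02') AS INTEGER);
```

1597

Adding +7 months to 2014-08-18 gives 2015-03-18.
28 days remain in November 2010 after the 2nd (30 − 2).
Full months from December 2010 through February 2015 contribute their day counts.
Then 18 days into March 2015.
Total: 28 + 31 + 31 + 28 + 31 + 30 + 31 + 30 + 31 + 31 + 30 + 31 + 30 + 31 + 31 + 29 + 31 + 30 + 31 + 30 + 31 + 31 + 30 + 31 + 30 + 31 + 31 + 28 + 31 + 30 + 31 + 30 + 31 + 31 + 30 + 31 + 30 + 31 + 31 + 28 + 31 + 30 + 31 + 30 + 31 + 31 + 30 + 31 + 30 + 31 + 31 + 28 + 18 = 1597.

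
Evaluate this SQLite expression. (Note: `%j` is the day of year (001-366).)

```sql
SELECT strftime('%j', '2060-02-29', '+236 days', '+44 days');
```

340

First apply '+236 days', '+44 days': 2060-02-29 → 2060-12-05.
Day-of-year for 2060-12-05: days since 2060-01-01 inclusive = 340, zero-padded to 340.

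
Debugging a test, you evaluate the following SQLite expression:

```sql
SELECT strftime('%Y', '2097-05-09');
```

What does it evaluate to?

`%Y` extracts the 4-digit year: 2097.

2097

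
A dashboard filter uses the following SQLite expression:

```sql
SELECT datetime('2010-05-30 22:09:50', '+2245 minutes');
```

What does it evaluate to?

2010-06-01 11:34:50

2245 minutes = 37h 25m; +2245 minutes from 2010-05-30 22:09:50 is 2010-06-01 11:34:50 (crosses midnight).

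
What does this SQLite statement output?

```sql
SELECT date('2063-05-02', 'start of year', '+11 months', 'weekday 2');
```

`start of year` rewinds 2063-05-02 to 2063-01-01.
Adding +11 months to 2063-01-01 gives 2063-12-01.
`weekday 2` advances to the next Tuesday; 2063-12-01 is a Saturday, so it moves forward to 2063-12-04.

2063-12-04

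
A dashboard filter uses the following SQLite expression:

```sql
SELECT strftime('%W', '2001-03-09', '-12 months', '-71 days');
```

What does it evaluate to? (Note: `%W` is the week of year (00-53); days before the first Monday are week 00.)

First apply '-12 months', '-71 days': 2001-03-09 → 1999-12-29.
1999-12-29 is a Wednesday. SQLite's %W counts Mondays since the year started; the result is 52.

52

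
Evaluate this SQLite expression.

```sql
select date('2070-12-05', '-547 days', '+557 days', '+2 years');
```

2072-12-15

Applying '-547 days' to 2070-12-05: counting 547 days back gives 2069-06-06.
Applying '+557 days' to 2069-06-06: counting 557 days forward gives 2070-12-15.
Adding +2 years to 2070-12-15 gives 2072-12-15.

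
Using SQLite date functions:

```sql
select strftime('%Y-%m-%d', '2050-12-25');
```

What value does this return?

2050-12-25

`%Y-%m-%d` extracts the ISO date: 2050-12-25.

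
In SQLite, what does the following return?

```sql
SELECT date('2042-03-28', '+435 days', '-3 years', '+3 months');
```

2040-09-06

Applying '+435 days' to 2042-03-28: counting 435 days forward gives 2043-06-06.
Adding -3 years to 2043-06-06 gives 2040-06-06.
Adding +3 months to 2040-06-06 gives 2040-09-06.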